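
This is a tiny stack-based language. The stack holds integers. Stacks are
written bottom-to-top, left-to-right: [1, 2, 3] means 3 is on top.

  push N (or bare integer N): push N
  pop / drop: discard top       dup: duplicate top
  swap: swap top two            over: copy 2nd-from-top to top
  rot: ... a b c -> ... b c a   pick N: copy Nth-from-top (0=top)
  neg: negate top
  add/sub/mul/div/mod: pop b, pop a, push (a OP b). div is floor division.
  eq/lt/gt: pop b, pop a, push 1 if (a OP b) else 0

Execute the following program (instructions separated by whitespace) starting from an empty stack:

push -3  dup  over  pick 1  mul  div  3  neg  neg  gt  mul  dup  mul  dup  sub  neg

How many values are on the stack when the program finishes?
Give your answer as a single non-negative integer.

Answer: 1

Derivation:
After 'push -3': stack = [-3] (depth 1)
After 'dup': stack = [-3, -3] (depth 2)
After 'over': stack = [-3, -3, -3] (depth 3)
After 'pick 1': stack = [-3, -3, -3, -3] (depth 4)
After 'mul': stack = [-3, -3, 9] (depth 3)
After 'div': stack = [-3, -1] (depth 2)
After 'push 3': stack = [-3, -1, 3] (depth 3)
After 'neg': stack = [-3, -1, -3] (depth 3)
After 'neg': stack = [-3, -1, 3] (depth 3)
After 'gt': stack = [-3, 0] (depth 2)
After 'mul': stack = [0] (depth 1)
After 'dup': stack = [0, 0] (depth 2)
After 'mul': stack = [0] (depth 1)
After 'dup': stack = [0, 0] (depth 2)
After 'sub': stack = [0] (depth 1)
After 'neg': stack = [0] (depth 1)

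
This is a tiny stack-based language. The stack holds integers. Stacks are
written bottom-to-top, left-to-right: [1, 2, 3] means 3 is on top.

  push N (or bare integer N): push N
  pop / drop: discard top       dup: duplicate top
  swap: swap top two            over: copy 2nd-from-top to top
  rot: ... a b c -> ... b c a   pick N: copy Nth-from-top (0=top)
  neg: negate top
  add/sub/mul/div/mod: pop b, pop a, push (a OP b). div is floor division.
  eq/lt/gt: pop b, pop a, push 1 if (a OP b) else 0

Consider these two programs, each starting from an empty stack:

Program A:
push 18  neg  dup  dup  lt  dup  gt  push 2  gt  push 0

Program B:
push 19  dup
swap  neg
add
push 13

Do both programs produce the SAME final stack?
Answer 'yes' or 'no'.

Answer: no

Derivation:
Program A trace:
  After 'push 18': [18]
  After 'neg': [-18]
  After 'dup': [-18, -18]
  After 'dup': [-18, -18, -18]
  After 'lt': [-18, 0]
  After 'dup': [-18, 0, 0]
  After 'gt': [-18, 0]
  After 'push 2': [-18, 0, 2]
  After 'gt': [-18, 0]
  After 'push 0': [-18, 0, 0]
Program A final stack: [-18, 0, 0]

Program B trace:
  After 'push 19': [19]
  After 'dup': [19, 19]
  After 'swap': [19, 19]
  After 'neg': [19, -19]
  After 'add': [0]
  After 'push 13': [0, 13]
Program B final stack: [0, 13]
Same: no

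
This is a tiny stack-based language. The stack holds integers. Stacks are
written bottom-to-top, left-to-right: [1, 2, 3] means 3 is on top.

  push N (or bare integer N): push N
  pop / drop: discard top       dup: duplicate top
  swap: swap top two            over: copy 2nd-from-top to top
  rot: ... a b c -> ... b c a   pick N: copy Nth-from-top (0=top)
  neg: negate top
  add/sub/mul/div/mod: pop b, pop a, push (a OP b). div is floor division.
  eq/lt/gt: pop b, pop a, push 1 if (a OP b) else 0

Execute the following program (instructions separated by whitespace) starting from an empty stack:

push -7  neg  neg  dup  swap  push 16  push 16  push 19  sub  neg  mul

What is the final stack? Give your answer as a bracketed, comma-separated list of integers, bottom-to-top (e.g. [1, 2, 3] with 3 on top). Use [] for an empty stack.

After 'push -7': [-7]
After 'neg': [7]
After 'neg': [-7]
After 'dup': [-7, -7]
After 'swap': [-7, -7]
After 'push 16': [-7, -7, 16]
After 'push 16': [-7, -7, 16, 16]
After 'push 19': [-7, -7, 16, 16, 19]
After 'sub': [-7, -7, 16, -3]
After 'neg': [-7, -7, 16, 3]
After 'mul': [-7, -7, 48]

Answer: [-7, -7, 48]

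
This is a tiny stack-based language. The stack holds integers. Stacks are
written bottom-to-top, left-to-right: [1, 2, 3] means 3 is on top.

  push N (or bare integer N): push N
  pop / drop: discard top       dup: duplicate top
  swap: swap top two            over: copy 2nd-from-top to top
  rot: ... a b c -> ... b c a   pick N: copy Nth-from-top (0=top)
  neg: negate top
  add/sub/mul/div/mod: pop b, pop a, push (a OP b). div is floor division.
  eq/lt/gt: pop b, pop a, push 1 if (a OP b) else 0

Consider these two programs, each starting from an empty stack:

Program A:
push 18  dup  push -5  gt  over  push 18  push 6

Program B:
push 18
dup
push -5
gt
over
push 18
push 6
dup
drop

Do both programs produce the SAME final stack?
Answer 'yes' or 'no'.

Answer: yes

Derivation:
Program A trace:
  After 'push 18': [18]
  After 'dup': [18, 18]
  After 'push -5': [18, 18, -5]
  After 'gt': [18, 1]
  After 'over': [18, 1, 18]
  After 'push 18': [18, 1, 18, 18]
  After 'push 6': [18, 1, 18, 18, 6]
Program A final stack: [18, 1, 18, 18, 6]

Program B trace:
  After 'push 18': [18]
  After 'dup': [18, 18]
  After 'push -5': [18, 18, -5]
  After 'gt': [18, 1]
  After 'over': [18, 1, 18]
  After 'push 18': [18, 1, 18, 18]
  After 'push 6': [18, 1, 18, 18, 6]
  After 'dup': [18, 1, 18, 18, 6, 6]
  After 'drop': [18, 1, 18, 18, 6]
Program B final stack: [18, 1, 18, 18, 6]
Same: yes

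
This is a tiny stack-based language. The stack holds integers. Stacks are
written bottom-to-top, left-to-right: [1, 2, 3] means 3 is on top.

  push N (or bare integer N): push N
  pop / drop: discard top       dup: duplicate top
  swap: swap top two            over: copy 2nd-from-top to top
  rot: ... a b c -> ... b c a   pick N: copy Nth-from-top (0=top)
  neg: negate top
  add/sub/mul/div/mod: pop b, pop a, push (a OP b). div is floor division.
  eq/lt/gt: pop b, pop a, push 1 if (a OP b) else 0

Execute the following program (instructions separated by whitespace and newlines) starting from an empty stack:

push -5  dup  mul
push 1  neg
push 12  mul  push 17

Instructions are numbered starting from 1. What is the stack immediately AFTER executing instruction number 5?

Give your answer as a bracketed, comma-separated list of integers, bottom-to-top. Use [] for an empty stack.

Step 1 ('push -5'): [-5]
Step 2 ('dup'): [-5, -5]
Step 3 ('mul'): [25]
Step 4 ('push 1'): [25, 1]
Step 5 ('neg'): [25, -1]

Answer: [25, -1]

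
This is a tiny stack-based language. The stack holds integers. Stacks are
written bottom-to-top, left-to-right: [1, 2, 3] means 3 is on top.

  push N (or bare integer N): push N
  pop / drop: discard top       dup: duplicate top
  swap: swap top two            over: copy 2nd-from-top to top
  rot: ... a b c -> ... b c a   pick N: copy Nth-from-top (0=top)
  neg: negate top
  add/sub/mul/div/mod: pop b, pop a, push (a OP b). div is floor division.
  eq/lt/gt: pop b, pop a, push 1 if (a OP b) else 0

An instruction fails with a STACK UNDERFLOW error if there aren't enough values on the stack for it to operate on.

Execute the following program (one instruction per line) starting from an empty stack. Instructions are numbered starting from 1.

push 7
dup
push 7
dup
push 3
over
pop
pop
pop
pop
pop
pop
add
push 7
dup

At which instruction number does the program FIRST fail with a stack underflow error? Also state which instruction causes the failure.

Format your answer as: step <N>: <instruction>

Answer: step 13: add

Derivation:
Step 1 ('push 7'): stack = [7], depth = 1
Step 2 ('dup'): stack = [7, 7], depth = 2
Step 3 ('push 7'): stack = [7, 7, 7], depth = 3
Step 4 ('dup'): stack = [7, 7, 7, 7], depth = 4
Step 5 ('push 3'): stack = [7, 7, 7, 7, 3], depth = 5
Step 6 ('over'): stack = [7, 7, 7, 7, 3, 7], depth = 6
Step 7 ('pop'): stack = [7, 7, 7, 7, 3], depth = 5
Step 8 ('pop'): stack = [7, 7, 7, 7], depth = 4
Step 9 ('pop'): stack = [7, 7, 7], depth = 3
Step 10 ('pop'): stack = [7, 7], depth = 2
Step 11 ('pop'): stack = [7], depth = 1
Step 12 ('pop'): stack = [], depth = 0
Step 13 ('add'): needs 2 value(s) but depth is 0 — STACK UNDERFLOW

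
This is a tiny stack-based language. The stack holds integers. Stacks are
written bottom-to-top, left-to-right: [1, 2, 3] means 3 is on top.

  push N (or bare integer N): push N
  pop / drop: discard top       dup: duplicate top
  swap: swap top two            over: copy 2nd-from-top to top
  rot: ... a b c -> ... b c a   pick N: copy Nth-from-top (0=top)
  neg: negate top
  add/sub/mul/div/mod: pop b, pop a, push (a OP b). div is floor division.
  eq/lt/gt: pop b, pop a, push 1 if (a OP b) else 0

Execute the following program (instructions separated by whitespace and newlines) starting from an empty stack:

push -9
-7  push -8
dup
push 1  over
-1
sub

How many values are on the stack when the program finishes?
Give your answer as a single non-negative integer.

Answer: 6

Derivation:
After 'push -9': stack = [-9] (depth 1)
After 'push -7': stack = [-9, -7] (depth 2)
After 'push -8': stack = [-9, -7, -8] (depth 3)
After 'dup': stack = [-9, -7, -8, -8] (depth 4)
After 'push 1': stack = [-9, -7, -8, -8, 1] (depth 5)
After 'over': stack = [-9, -7, -8, -8, 1, -8] (depth 6)
After 'push -1': stack = [-9, -7, -8, -8, 1, -8, -1] (depth 7)
After 'sub': stack = [-9, -7, -8, -8, 1, -7] (depth 6)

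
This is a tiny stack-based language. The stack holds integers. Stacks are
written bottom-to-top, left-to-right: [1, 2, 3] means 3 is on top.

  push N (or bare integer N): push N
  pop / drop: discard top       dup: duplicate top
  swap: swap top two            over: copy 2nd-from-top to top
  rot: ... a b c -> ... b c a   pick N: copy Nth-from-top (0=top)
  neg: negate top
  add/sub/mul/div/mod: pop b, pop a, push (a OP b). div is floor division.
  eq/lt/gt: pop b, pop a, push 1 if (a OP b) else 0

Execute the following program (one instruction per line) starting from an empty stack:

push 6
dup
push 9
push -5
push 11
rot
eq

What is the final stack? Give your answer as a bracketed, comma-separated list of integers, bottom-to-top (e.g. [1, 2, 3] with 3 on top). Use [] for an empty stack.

After 'push 6': [6]
After 'dup': [6, 6]
After 'push 9': [6, 6, 9]
After 'push -5': [6, 6, 9, -5]
After 'push 11': [6, 6, 9, -5, 11]
After 'rot': [6, 6, -5, 11, 9]
After 'eq': [6, 6, -5, 0]

Answer: [6, 6, -5, 0]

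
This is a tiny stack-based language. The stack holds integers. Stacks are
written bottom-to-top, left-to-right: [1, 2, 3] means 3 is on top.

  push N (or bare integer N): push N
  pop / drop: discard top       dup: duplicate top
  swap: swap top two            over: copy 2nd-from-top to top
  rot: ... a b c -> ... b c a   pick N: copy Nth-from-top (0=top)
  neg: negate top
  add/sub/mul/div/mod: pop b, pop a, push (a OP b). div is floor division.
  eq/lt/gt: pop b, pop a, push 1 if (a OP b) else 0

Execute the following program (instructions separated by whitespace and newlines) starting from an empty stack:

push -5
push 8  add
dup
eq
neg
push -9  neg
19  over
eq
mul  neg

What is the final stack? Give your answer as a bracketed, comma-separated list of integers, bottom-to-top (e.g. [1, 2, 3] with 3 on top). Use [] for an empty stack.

After 'push -5': [-5]
After 'push 8': [-5, 8]
After 'add': [3]
After 'dup': [3, 3]
After 'eq': [1]
After 'neg': [-1]
After 'push -9': [-1, -9]
After 'neg': [-1, 9]
After 'push 19': [-1, 9, 19]
After 'over': [-1, 9, 19, 9]
After 'eq': [-1, 9, 0]
After 'mul': [-1, 0]
After 'neg': [-1, 0]

Answer: [-1, 0]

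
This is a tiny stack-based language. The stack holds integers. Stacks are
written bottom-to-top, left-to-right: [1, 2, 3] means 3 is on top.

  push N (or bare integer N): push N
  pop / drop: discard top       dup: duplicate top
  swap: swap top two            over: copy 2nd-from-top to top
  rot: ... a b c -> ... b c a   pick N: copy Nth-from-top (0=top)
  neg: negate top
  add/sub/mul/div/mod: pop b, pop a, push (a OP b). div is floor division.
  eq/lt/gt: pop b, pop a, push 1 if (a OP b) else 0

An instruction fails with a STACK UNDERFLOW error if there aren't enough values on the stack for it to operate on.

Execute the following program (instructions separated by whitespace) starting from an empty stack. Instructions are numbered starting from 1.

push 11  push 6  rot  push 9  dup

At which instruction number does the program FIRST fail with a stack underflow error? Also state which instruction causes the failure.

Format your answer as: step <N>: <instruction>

Step 1 ('push 11'): stack = [11], depth = 1
Step 2 ('push 6'): stack = [11, 6], depth = 2
Step 3 ('rot'): needs 3 value(s) but depth is 2 — STACK UNDERFLOW

Answer: step 3: rot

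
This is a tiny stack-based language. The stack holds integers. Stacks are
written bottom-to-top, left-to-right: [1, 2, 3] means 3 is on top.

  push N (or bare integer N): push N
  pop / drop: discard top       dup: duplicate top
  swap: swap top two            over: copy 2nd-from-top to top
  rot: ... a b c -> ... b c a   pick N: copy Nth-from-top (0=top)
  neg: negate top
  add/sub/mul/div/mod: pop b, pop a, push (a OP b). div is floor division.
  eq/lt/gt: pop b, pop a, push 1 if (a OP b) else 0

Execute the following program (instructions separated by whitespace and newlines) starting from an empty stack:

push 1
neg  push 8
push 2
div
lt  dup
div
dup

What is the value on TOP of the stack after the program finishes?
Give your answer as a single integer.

After 'push 1': [1]
After 'neg': [-1]
After 'push 8': [-1, 8]
After 'push 2': [-1, 8, 2]
After 'div': [-1, 4]
After 'lt': [1]
After 'dup': [1, 1]
After 'div': [1]
After 'dup': [1, 1]

Answer: 1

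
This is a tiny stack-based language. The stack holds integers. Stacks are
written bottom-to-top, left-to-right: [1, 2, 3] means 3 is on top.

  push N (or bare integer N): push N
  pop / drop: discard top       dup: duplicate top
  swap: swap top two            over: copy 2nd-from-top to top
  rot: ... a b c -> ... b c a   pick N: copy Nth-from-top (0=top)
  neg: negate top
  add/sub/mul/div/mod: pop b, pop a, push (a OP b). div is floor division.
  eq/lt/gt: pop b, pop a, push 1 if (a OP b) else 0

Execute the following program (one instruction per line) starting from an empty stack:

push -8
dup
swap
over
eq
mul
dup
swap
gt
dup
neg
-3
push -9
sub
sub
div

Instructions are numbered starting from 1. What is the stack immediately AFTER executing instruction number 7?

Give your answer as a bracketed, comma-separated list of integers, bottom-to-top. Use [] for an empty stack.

Answer: [-8, -8]

Derivation:
Step 1 ('push -8'): [-8]
Step 2 ('dup'): [-8, -8]
Step 3 ('swap'): [-8, -8]
Step 4 ('over'): [-8, -8, -8]
Step 5 ('eq'): [-8, 1]
Step 6 ('mul'): [-8]
Step 7 ('dup'): [-8, -8]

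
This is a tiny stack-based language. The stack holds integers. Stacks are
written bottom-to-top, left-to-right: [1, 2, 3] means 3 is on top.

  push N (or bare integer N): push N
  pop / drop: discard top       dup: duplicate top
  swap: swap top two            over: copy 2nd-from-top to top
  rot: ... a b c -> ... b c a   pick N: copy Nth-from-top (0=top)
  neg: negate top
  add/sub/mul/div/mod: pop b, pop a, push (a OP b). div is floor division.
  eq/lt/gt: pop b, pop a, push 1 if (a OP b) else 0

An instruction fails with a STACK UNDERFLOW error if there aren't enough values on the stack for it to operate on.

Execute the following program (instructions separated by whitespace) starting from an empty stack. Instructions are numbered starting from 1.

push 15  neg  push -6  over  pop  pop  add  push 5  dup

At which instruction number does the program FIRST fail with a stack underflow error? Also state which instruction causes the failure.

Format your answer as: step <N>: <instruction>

Answer: step 7: add

Derivation:
Step 1 ('push 15'): stack = [15], depth = 1
Step 2 ('neg'): stack = [-15], depth = 1
Step 3 ('push -6'): stack = [-15, -6], depth = 2
Step 4 ('over'): stack = [-15, -6, -15], depth = 3
Step 5 ('pop'): stack = [-15, -6], depth = 2
Step 6 ('pop'): stack = [-15], depth = 1
Step 7 ('add'): needs 2 value(s) but depth is 1 — STACK UNDERFLOW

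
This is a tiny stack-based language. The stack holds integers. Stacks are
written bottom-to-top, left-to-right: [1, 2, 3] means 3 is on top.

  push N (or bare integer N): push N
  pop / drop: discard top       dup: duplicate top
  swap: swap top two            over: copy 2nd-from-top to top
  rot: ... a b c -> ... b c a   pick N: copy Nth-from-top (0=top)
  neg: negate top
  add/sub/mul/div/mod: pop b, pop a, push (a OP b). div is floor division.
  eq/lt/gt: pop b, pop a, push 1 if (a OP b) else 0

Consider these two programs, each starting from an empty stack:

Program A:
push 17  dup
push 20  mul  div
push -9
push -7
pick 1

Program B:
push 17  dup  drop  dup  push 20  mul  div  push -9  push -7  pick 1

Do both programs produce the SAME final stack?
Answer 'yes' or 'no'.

Program A trace:
  After 'push 17': [17]
  After 'dup': [17, 17]
  After 'push 20': [17, 17, 20]
  After 'mul': [17, 340]
  After 'div': [0]
  After 'push -9': [0, -9]
  After 'push -7': [0, -9, -7]
  After 'pick 1': [0, -9, -7, -9]
Program A final stack: [0, -9, -7, -9]

Program B trace:
  After 'push 17': [17]
  After 'dup': [17, 17]
  After 'drop': [17]
  After 'dup': [17, 17]
  After 'push 20': [17, 17, 20]
  After 'mul': [17, 340]
  After 'div': [0]
  After 'push -9': [0, -9]
  After 'push -7': [0, -9, -7]
  After 'pick 1': [0, -9, -7, -9]
Program B final stack: [0, -9, -7, -9]
Same: yes

Answer: yes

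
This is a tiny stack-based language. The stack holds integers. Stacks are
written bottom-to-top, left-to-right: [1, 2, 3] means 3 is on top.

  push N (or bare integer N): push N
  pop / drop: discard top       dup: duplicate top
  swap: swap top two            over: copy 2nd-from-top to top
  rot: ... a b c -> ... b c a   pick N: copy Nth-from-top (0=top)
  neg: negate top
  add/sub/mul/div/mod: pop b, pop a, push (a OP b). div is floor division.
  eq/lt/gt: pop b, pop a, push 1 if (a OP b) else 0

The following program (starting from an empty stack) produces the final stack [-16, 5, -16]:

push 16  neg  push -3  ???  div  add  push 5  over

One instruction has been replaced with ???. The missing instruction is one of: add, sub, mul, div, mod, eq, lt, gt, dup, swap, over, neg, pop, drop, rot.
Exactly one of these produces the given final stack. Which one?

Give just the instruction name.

Stack before ???: [-16, -3]
Stack after ???:  [-16, -3, -16]
The instruction that transforms [-16, -3] -> [-16, -3, -16] is: over

Answer: over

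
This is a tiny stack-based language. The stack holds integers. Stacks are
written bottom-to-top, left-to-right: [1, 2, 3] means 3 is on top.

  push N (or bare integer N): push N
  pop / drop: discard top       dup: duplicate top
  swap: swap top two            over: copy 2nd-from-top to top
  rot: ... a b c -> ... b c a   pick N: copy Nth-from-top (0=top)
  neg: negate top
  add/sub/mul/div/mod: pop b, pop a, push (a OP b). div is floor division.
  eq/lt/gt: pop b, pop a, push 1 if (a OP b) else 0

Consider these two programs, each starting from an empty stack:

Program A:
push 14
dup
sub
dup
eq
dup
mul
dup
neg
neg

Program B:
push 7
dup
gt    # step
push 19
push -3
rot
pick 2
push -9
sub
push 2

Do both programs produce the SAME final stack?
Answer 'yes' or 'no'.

Answer: no

Derivation:
Program A trace:
  After 'push 14': [14]
  After 'dup': [14, 14]
  After 'sub': [0]
  After 'dup': [0, 0]
  After 'eq': [1]
  After 'dup': [1, 1]
  After 'mul': [1]
  After 'dup': [1, 1]
  After 'neg': [1, -1]
  After 'neg': [1, 1]
Program A final stack: [1, 1]

Program B trace:
  After 'push 7': [7]
  After 'dup': [7, 7]
  After 'gt': [0]
  After 'push 19': [0, 19]
  After 'push -3': [0, 19, -3]
  After 'rot': [19, -3, 0]
  After 'pick 2': [19, -3, 0, 19]
  After 'push -9': [19, -3, 0, 19, -9]
  After 'sub': [19, -3, 0, 28]
  After 'push 2': [19, -3, 0, 28, 2]
Program B final stack: [19, -3, 0, 28, 2]
Same: no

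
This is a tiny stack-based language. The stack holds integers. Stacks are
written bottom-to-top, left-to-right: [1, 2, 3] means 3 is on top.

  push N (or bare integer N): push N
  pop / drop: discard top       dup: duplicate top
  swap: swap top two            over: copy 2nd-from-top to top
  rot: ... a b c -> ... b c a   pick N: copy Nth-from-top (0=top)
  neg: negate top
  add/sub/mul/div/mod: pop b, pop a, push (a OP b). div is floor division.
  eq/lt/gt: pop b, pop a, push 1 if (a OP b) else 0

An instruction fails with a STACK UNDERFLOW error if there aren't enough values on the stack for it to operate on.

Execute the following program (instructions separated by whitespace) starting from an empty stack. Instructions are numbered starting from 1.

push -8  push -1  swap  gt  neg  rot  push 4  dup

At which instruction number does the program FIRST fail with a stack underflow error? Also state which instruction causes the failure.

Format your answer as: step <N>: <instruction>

Step 1 ('push -8'): stack = [-8], depth = 1
Step 2 ('push -1'): stack = [-8, -1], depth = 2
Step 3 ('swap'): stack = [-1, -8], depth = 2
Step 4 ('gt'): stack = [1], depth = 1
Step 5 ('neg'): stack = [-1], depth = 1
Step 6 ('rot'): needs 3 value(s) but depth is 1 — STACK UNDERFLOW

Answer: step 6: rot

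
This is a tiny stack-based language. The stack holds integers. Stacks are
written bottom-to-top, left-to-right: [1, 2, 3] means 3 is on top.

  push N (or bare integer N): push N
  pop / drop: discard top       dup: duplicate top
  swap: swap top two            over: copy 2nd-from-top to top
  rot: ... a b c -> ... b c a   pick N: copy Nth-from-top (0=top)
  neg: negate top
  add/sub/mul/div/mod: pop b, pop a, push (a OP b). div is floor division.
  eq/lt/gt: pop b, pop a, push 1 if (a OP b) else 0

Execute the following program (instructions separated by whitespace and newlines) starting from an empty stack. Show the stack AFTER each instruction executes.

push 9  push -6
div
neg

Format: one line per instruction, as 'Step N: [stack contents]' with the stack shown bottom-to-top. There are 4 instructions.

Step 1: [9]
Step 2: [9, -6]
Step 3: [-2]
Step 4: [2]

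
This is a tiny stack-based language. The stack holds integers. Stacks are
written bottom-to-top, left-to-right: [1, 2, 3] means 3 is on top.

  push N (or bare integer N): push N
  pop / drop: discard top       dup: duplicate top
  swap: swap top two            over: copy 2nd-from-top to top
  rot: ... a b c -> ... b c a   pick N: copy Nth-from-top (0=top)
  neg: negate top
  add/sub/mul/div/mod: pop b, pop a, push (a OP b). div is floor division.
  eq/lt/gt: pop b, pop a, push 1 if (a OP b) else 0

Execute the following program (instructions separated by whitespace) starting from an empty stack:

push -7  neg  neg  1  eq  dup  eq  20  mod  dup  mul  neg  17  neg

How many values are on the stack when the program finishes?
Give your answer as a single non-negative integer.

After 'push -7': stack = [-7] (depth 1)
After 'neg': stack = [7] (depth 1)
After 'neg': stack = [-7] (depth 1)
After 'push 1': stack = [-7, 1] (depth 2)
After 'eq': stack = [0] (depth 1)
After 'dup': stack = [0, 0] (depth 2)
After 'eq': stack = [1] (depth 1)
After 'push 20': stack = [1, 20] (depth 2)
After 'mod': stack = [1] (depth 1)
After 'dup': stack = [1, 1] (depth 2)
After 'mul': stack = [1] (depth 1)
After 'neg': stack = [-1] (depth 1)
After 'push 17': stack = [-1, 17] (depth 2)
After 'neg': stack = [-1, -17] (depth 2)

Answer: 2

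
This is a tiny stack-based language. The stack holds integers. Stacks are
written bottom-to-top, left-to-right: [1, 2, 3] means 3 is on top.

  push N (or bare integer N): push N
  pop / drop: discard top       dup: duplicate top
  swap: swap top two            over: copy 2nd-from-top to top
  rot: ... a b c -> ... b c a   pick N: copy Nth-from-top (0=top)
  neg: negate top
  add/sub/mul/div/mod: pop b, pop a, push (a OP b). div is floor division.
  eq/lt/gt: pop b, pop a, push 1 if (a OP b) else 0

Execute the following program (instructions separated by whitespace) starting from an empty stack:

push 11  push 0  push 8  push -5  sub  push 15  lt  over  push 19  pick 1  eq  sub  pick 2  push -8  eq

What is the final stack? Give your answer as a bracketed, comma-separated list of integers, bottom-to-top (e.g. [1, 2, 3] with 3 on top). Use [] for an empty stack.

Answer: [11, 0, 1, 0, 0]

Derivation:
After 'push 11': [11]
After 'push 0': [11, 0]
After 'push 8': [11, 0, 8]
After 'push -5': [11, 0, 8, -5]
After 'sub': [11, 0, 13]
After 'push 15': [11, 0, 13, 15]
After 'lt': [11, 0, 1]
After 'over': [11, 0, 1, 0]
After 'push 19': [11, 0, 1, 0, 19]
After 'pick 1': [11, 0, 1, 0, 19, 0]
After 'eq': [11, 0, 1, 0, 0]
After 'sub': [11, 0, 1, 0]
After 'pick 2': [11, 0, 1, 0, 0]
After 'push -8': [11, 0, 1, 0, 0, -8]
After 'eq': [11, 0, 1, 0, 0]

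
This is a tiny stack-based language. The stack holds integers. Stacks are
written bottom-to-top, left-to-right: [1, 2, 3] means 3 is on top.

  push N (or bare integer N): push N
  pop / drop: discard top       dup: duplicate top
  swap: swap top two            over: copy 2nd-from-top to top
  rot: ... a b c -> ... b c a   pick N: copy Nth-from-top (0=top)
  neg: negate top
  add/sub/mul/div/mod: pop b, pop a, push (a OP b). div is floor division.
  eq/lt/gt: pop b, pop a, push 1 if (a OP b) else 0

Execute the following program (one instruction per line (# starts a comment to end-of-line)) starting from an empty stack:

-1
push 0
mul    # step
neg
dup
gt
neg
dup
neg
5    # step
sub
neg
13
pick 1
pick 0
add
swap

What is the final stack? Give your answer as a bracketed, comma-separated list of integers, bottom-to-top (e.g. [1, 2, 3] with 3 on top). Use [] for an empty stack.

After 'push -1': [-1]
After 'push 0': [-1, 0]
After 'mul': [0]
After 'neg': [0]
After 'dup': [0, 0]
After 'gt': [0]
After 'neg': [0]
After 'dup': [0, 0]
After 'neg': [0, 0]
After 'push 5': [0, 0, 5]
After 'sub': [0, -5]
After 'neg': [0, 5]
After 'push 13': [0, 5, 13]
After 'pick 1': [0, 5, 13, 5]
After 'pick 0': [0, 5, 13, 5, 5]
After 'add': [0, 5, 13, 10]
After 'swap': [0, 5, 10, 13]

Answer: [0, 5, 10, 13]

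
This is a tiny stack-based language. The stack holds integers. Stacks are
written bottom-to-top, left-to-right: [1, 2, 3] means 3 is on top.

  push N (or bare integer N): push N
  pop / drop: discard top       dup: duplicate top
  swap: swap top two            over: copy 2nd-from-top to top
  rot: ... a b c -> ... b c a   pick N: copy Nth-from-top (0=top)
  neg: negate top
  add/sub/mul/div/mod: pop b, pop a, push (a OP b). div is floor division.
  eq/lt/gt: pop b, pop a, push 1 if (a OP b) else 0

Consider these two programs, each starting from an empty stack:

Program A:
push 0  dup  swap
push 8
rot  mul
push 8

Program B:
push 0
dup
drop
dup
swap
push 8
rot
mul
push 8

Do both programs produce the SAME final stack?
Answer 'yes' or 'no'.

Answer: yes

Derivation:
Program A trace:
  After 'push 0': [0]
  After 'dup': [0, 0]
  After 'swap': [0, 0]
  After 'push 8': [0, 0, 8]
  After 'rot': [0, 8, 0]
  After 'mul': [0, 0]
  After 'push 8': [0, 0, 8]
Program A final stack: [0, 0, 8]

Program B trace:
  After 'push 0': [0]
  After 'dup': [0, 0]
  After 'drop': [0]
  After 'dup': [0, 0]
  After 'swap': [0, 0]
  After 'push 8': [0, 0, 8]
  After 'rot': [0, 8, 0]
  After 'mul': [0, 0]
  After 'push 8': [0, 0, 8]
Program B final stack: [0, 0, 8]
Same: yes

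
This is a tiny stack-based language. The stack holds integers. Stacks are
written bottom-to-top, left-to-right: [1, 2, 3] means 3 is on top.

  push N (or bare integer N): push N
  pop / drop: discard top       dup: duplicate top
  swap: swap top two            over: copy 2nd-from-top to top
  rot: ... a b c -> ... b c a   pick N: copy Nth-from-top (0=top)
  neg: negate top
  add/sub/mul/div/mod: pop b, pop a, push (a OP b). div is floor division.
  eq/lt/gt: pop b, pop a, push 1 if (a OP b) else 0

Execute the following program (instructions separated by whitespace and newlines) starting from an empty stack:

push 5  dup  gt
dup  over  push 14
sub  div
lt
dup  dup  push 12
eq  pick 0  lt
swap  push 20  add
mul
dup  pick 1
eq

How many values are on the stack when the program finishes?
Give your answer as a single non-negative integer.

Answer: 3

Derivation:
After 'push 5': stack = [5] (depth 1)
After 'dup': stack = [5, 5] (depth 2)
After 'gt': stack = [0] (depth 1)
After 'dup': stack = [0, 0] (depth 2)
After 'over': stack = [0, 0, 0] (depth 3)
After 'push 14': stack = [0, 0, 0, 14] (depth 4)
After 'sub': stack = [0, 0, -14] (depth 3)
After 'div': stack = [0, 0] (depth 2)
After 'lt': stack = [0] (depth 1)
After 'dup': stack = [0, 0] (depth 2)
  ...
After 'eq': stack = [0, 0, 0] (depth 3)
After 'pick 0': stack = [0, 0, 0, 0] (depth 4)
After 'lt': stack = [0, 0, 0] (depth 3)
After 'swap': stack = [0, 0, 0] (depth 3)
After 'push 20': stack = [0, 0, 0, 20] (depth 4)
After 'add': stack = [0, 0, 20] (depth 3)
After 'mul': stack = [0, 0] (depth 2)
After 'dup': stack = [0, 0, 0] (depth 3)
After 'pick 1': stack = [0, 0, 0, 0] (depth 4)
After 'eq': stack = [0, 0, 1] (depth 3)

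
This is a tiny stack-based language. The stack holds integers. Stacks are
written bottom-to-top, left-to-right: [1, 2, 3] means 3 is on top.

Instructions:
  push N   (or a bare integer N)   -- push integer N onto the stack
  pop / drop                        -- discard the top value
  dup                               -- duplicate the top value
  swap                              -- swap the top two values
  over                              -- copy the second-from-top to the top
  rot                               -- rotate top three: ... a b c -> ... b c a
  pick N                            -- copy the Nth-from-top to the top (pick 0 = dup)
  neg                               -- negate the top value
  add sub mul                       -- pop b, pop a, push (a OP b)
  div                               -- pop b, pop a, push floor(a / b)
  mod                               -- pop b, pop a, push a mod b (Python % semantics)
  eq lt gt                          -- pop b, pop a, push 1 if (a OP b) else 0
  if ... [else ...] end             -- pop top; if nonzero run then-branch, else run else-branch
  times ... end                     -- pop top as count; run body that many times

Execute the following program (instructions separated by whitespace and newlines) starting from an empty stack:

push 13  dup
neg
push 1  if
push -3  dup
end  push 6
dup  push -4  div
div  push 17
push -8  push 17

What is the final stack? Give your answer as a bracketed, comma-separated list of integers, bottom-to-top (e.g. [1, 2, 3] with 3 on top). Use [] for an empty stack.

After 'push 13': [13]
After 'dup': [13, 13]
After 'neg': [13, -13]
After 'push 1': [13, -13, 1]
After 'if': [13, -13]
After 'push -3': [13, -13, -3]
After 'dup': [13, -13, -3, -3]
After 'push 6': [13, -13, -3, -3, 6]
After 'dup': [13, -13, -3, -3, 6, 6]
After 'push -4': [13, -13, -3, -3, 6, 6, -4]
After 'div': [13, -13, -3, -3, 6, -2]
After 'div': [13, -13, -3, -3, -3]
After 'push 17': [13, -13, -3, -3, -3, 17]
After 'push -8': [13, -13, -3, -3, -3, 17, -8]
After 'push 17': [13, -13, -3, -3, -3, 17, -8, 17]

Answer: [13, -13, -3, -3, -3, 17, -8, 17]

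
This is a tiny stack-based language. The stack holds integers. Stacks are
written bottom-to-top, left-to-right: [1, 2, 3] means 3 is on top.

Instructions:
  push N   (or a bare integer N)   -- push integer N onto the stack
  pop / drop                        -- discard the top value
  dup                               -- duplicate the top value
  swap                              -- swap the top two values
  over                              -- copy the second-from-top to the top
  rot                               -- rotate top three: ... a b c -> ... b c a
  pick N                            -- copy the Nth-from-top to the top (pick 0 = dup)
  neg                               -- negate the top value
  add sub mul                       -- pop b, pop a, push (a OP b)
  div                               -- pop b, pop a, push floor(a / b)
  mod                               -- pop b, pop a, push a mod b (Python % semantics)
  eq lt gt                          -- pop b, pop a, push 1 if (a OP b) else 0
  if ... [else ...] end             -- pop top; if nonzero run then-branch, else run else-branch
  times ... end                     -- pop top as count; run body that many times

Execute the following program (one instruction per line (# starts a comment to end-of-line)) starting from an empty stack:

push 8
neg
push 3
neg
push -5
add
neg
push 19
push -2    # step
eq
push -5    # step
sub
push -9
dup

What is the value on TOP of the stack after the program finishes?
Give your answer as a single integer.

Answer: -9

Derivation:
After 'push 8': [8]
After 'neg': [-8]
After 'push 3': [-8, 3]
After 'neg': [-8, -3]
After 'push -5': [-8, -3, -5]
After 'add': [-8, -8]
After 'neg': [-8, 8]
After 'push 19': [-8, 8, 19]
After 'push -2': [-8, 8, 19, -2]
After 'eq': [-8, 8, 0]
After 'push -5': [-8, 8, 0, -5]
After 'sub': [-8, 8, 5]
After 'push -9': [-8, 8, 5, -9]
After 'dup': [-8, 8, 5, -9, -9]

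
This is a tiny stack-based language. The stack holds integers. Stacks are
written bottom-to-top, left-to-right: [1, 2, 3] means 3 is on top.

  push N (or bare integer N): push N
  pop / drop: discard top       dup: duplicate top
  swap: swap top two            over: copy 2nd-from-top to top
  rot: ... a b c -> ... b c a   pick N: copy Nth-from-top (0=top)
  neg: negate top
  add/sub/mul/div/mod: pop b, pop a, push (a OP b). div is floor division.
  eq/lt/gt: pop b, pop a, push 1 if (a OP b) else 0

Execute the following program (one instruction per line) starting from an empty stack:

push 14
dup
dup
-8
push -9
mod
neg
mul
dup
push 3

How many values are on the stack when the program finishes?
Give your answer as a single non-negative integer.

Answer: 5

Derivation:
After 'push 14': stack = [14] (depth 1)
After 'dup': stack = [14, 14] (depth 2)
After 'dup': stack = [14, 14, 14] (depth 3)
After 'push -8': stack = [14, 14, 14, -8] (depth 4)
After 'push -9': stack = [14, 14, 14, -8, -9] (depth 5)
After 'mod': stack = [14, 14, 14, -8] (depth 4)
After 'neg': stack = [14, 14, 14, 8] (depth 4)
After 'mul': stack = [14, 14, 112] (depth 3)
After 'dup': stack = [14, 14, 112, 112] (depth 4)
After 'push 3': stack = [14, 14, 112, 112, 3] (depth 5)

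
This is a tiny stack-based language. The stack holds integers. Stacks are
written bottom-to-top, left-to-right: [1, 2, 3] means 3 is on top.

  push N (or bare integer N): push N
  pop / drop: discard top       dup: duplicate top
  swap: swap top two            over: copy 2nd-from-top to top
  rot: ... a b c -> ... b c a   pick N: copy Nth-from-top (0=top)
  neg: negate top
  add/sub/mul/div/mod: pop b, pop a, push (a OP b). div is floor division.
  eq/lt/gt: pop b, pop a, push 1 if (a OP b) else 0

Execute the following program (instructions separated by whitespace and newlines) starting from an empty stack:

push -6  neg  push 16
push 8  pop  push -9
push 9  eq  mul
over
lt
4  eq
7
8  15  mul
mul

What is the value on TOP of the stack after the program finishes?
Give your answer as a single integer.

Answer: 840

Derivation:
After 'push -6': [-6]
After 'neg': [6]
After 'push 16': [6, 16]
After 'push 8': [6, 16, 8]
After 'pop': [6, 16]
After 'push -9': [6, 16, -9]
After 'push 9': [6, 16, -9, 9]
After 'eq': [6, 16, 0]
After 'mul': [6, 0]
After 'over': [6, 0, 6]
After 'lt': [6, 1]
After 'push 4': [6, 1, 4]
After 'eq': [6, 0]
After 'push 7': [6, 0, 7]
After 'push 8': [6, 0, 7, 8]
After 'push 15': [6, 0, 7, 8, 15]
After 'mul': [6, 0, 7, 120]
After 'mul': [6, 0, 840]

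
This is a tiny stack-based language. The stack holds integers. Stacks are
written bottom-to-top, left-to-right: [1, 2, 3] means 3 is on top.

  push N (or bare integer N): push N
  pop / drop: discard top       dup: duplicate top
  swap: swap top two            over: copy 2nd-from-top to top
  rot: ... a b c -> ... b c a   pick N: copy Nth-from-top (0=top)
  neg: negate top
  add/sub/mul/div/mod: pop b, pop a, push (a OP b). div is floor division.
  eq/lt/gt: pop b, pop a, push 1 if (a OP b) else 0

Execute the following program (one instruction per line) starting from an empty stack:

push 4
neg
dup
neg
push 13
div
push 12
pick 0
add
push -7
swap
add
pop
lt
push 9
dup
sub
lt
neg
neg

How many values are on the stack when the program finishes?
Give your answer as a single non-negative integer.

After 'push 4': stack = [4] (depth 1)
After 'neg': stack = [-4] (depth 1)
After 'dup': stack = [-4, -4] (depth 2)
After 'neg': stack = [-4, 4] (depth 2)
After 'push 13': stack = [-4, 4, 13] (depth 3)
After 'div': stack = [-4, 0] (depth 2)
After 'push 12': stack = [-4, 0, 12] (depth 3)
After 'pick 0': stack = [-4, 0, 12, 12] (depth 4)
After 'add': stack = [-4, 0, 24] (depth 3)
After 'push -7': stack = [-4, 0, 24, -7] (depth 4)
After 'swap': stack = [-4, 0, -7, 24] (depth 4)
After 'add': stack = [-4, 0, 17] (depth 3)
After 'pop': stack = [-4, 0] (depth 2)
After 'lt': stack = [1] (depth 1)
After 'push 9': stack = [1, 9] (depth 2)
After 'dup': stack = [1, 9, 9] (depth 3)
After 'sub': stack = [1, 0] (depth 2)
After 'lt': stack = [0] (depth 1)
After 'neg': stack = [0] (depth 1)
After 'neg': stack = [0] (depth 1)

Answer: 1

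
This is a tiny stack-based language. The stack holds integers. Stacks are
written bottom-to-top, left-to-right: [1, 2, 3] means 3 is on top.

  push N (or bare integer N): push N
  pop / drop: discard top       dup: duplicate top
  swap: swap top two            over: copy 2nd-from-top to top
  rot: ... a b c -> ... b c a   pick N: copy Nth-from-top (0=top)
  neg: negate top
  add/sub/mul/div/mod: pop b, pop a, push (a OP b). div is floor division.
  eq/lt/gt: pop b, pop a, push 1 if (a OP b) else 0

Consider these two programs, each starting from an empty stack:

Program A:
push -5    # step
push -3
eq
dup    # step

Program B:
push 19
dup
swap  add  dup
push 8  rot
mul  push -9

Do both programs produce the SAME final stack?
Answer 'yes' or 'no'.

Program A trace:
  After 'push -5': [-5]
  After 'push -3': [-5, -3]
  After 'eq': [0]
  After 'dup': [0, 0]
Program A final stack: [0, 0]

Program B trace:
  After 'push 19': [19]
  After 'dup': [19, 19]
  After 'swap': [19, 19]
  After 'add': [38]
  After 'dup': [38, 38]
  After 'push 8': [38, 38, 8]
  After 'rot': [38, 8, 38]
  After 'mul': [38, 304]
  After 'push -9': [38, 304, -9]
Program B final stack: [38, 304, -9]
Same: no

Answer: no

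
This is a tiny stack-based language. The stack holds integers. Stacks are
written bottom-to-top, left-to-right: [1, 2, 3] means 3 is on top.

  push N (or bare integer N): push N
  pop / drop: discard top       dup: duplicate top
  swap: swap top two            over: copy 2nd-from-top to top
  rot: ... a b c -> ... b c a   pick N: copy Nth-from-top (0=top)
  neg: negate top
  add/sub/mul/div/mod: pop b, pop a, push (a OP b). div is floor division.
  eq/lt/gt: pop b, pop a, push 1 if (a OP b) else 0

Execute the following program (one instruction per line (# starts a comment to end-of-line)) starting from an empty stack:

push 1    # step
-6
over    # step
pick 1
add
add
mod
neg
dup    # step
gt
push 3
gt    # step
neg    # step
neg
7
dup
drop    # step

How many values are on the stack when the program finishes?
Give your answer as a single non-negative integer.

After 'push 1': stack = [1] (depth 1)
After 'push -6': stack = [1, -6] (depth 2)
After 'over': stack = [1, -6, 1] (depth 3)
After 'pick 1': stack = [1, -6, 1, -6] (depth 4)
After 'add': stack = [1, -6, -5] (depth 3)
After 'add': stack = [1, -11] (depth 2)
After 'mod': stack = [-10] (depth 1)
After 'neg': stack = [10] (depth 1)
After 'dup': stack = [10, 10] (depth 2)
After 'gt': stack = [0] (depth 1)
After 'push 3': stack = [0, 3] (depth 2)
After 'gt': stack = [0] (depth 1)
After 'neg': stack = [0] (depth 1)
After 'neg': stack = [0] (depth 1)
After 'push 7': stack = [0, 7] (depth 2)
After 'dup': stack = [0, 7, 7] (depth 3)
After 'drop': stack = [0, 7] (depth 2)

Answer: 2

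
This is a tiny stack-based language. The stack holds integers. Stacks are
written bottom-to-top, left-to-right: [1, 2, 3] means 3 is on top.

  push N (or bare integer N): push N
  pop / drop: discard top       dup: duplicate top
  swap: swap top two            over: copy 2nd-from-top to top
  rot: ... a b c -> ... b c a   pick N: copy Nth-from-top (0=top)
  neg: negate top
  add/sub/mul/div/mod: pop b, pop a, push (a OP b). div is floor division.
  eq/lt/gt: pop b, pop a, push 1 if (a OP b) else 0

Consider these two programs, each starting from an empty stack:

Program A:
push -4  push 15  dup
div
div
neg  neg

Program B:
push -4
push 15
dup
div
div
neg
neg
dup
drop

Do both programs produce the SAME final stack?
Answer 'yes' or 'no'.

Answer: yes

Derivation:
Program A trace:
  After 'push -4': [-4]
  After 'push 15': [-4, 15]
  After 'dup': [-4, 15, 15]
  After 'div': [-4, 1]
  After 'div': [-4]
  After 'neg': [4]
  After 'neg': [-4]
Program A final stack: [-4]

Program B trace:
  After 'push -4': [-4]
  After 'push 15': [-4, 15]
  After 'dup': [-4, 15, 15]
  After 'div': [-4, 1]
  After 'div': [-4]
  After 'neg': [4]
  After 'neg': [-4]
  After 'dup': [-4, -4]
  After 'drop': [-4]
Program B final stack: [-4]
Same: yes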